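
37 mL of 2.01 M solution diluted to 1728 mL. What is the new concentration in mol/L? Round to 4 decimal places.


Dilution: M1*V1 = M2*V2, solve for M2.
M2 = M1*V1 / V2
M2 = 2.01 * 37 / 1728
M2 = 74.37 / 1728
M2 = 0.04303819 mol/L, rounded to 4 dp:

0.0430 mol/L


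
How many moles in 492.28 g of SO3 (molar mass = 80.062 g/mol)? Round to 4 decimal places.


n = mass / M
n = 492.28 / 80.062
n = 6.14873473 mol, rounded to 4 dp:

6.1487 mol


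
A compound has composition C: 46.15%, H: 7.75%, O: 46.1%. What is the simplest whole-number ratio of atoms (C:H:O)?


Assume 100 g of compound, divide each mass% by atomic mass to get moles, then normalize by the smallest to get a raw atom ratio.
Moles per 100 g: C: 46.15/12.011 = 3.8423, H: 7.75/1.008 = 7.6885, O: 46.1/15.999 = 2.8814
Raw ratio (divide by min = 2.8814): C: 1.333, H: 2.668, O: 1.0
Multiply by 3 to clear fractions: C: 4.0 ~= 4, H: 8.005 ~= 8, O: 3.0 ~= 3
Reduce by GCD to get the simplest whole-number ratio:

4:8:3


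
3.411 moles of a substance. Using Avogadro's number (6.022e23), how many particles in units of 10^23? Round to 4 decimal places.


N = n * NA, then divide by 1e23 for the requested units.
N / 1e23 = n * 6.022
N / 1e23 = 3.411 * 6.022
N / 1e23 = 20.541042, rounded to 4 dp:

20.5410


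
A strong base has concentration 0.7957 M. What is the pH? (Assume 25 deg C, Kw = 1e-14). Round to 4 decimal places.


A strong base dissociates completely, so [OH-] equals the given concentration.
pOH = -log10([OH-]) = -log10(0.7957) = 0.099251
pH = 14 - pOH = 14 - 0.099251
pH = 13.900749, rounded to 4 dp:

13.9007


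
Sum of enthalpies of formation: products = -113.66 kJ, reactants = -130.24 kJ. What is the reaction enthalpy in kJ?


dH_rxn = sum(dH_f products) - sum(dH_f reactants)
dH_rxn = -113.66 - (-130.24)
dH_rxn = 16.58 kJ:

16.58 kJ


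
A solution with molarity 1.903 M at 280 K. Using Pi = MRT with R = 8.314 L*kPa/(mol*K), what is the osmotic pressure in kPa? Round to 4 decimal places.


Osmotic pressure (van't Hoff): Pi = M*R*T.
RT = 8.314 * 280 = 2327.92
Pi = 1.903 * 2327.92
Pi = 4430.03176 kPa, rounded to 4 dp:

4430.0318 kPa


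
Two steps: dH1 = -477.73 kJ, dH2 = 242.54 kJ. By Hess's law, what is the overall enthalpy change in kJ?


Hess's law: enthalpy is a state function, so add the step enthalpies.
dH_total = dH1 + dH2 = -477.73 + (242.54)
dH_total = -235.19 kJ:

-235.19 kJ


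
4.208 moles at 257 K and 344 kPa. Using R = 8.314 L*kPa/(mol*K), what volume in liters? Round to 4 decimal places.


PV = nRT, solve for V = nRT / P.
nRT = 4.208 * 8.314 * 257 = 8991.2252
V = 8991.2252 / 344
V = 26.13728256 L, rounded to 4 dp:

26.1373 L


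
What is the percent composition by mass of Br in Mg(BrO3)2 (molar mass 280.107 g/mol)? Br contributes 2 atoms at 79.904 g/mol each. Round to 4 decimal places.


pct = 100 * (n_elem * M_elem) / M_total
mass_contribution = 2 * 79.904 = 159.808 g/mol
pct = 100 * 159.808 / 280.107
pct = 57.05248352 %, rounded to 4 dp:

57.0525 %


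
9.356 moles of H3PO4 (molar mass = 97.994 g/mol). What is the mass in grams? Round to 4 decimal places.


mass = n * M
mass = 9.356 * 97.994
mass = 916.831864 g, rounded to 4 dp:

916.8319 g


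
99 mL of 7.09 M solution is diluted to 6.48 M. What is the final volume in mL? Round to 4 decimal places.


Dilution: M1*V1 = M2*V2, solve for V2.
V2 = M1*V1 / M2
V2 = 7.09 * 99 / 6.48
V2 = 701.91 / 6.48
V2 = 108.31944444 mL, rounded to 4 dp:

108.3194 mL


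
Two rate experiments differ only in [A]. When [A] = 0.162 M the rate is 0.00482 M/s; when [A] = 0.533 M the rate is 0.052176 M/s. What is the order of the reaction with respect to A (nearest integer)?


Rate is proportional to [A]^n, so rate2/rate1 = ([A]2/[A]1)^n. Take logs to solve for n.
rate2/rate1 = 0.052176 / 0.00482 = 10.8249
[A]2/[A]1 = 0.533 / 0.162 = 3.2901
n = ln(10.8249) / ln(3.2901) = 2.0
Nearest integer order:

2


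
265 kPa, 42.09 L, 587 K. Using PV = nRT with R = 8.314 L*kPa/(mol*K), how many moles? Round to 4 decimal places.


PV = nRT, solve for n = PV / (RT).
PV = 265 * 42.09 = 11153.85
RT = 8.314 * 587 = 4880.318
n = 11153.85 / 4880.318
n = 2.28547607 mol, rounded to 4 dp:

2.2855 mol


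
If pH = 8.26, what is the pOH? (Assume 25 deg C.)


At 25 deg C, pH + pOH = 14.
pOH = 14 - pH = 14 - 8.26
pOH = 5.74:

5.74


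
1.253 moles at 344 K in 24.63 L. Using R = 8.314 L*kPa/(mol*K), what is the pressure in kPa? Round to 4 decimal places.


PV = nRT, solve for P = nRT / V.
nRT = 1.253 * 8.314 * 344 = 3583.6
P = 3583.6 / 24.63
P = 145.49736094 kPa, rounded to 4 dp:

145.4974 kPa


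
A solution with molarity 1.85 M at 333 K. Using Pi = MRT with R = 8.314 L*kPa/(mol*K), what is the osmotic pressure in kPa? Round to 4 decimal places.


Osmotic pressure (van't Hoff): Pi = M*R*T.
RT = 8.314 * 333 = 2768.562
Pi = 1.85 * 2768.562
Pi = 5121.8397 kPa, rounded to 4 dp:

5121.8397 kPa


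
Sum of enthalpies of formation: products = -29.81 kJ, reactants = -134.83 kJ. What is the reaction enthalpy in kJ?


dH_rxn = sum(dH_f products) - sum(dH_f reactants)
dH_rxn = -29.81 - (-134.83)
dH_rxn = 105.02 kJ:

105.02 kJ


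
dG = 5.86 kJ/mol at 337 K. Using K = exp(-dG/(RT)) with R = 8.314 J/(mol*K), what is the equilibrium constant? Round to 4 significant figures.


dG is in kJ/mol; multiply by 1000 to match R in J/(mol*K).
RT = 8.314 * 337 = 2801.818 J/mol
exponent = -dG*1000 / (RT) = -(5.86*1000) / 2801.818 = -2.09149916
K = exp(-2.09149916)
K = 0.12350185, rounded to 4 significant figures:

0.1235


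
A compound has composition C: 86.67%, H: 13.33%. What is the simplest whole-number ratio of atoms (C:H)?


Assume 100 g of compound, divide each mass% by atomic mass to get moles, then normalize by the smallest to get a raw atom ratio.
Moles per 100 g: C: 86.67/12.011 = 7.2159, H: 13.33/1.008 = 13.2242
Raw ratio (divide by min = 7.2159): C: 1.0, H: 1.833
Multiply by 6 to clear fractions: C: 6.0 ~= 6, H: 10.996 ~= 11
Reduce by GCD to get the simplest whole-number ratio:

6:11


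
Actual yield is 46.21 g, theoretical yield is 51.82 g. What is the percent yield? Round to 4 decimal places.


% yield = 100 * actual / theoretical
% yield = 100 * 46.21 / 51.82
% yield = 89.17406407 %, rounded to 4 dp:

89.1741 %


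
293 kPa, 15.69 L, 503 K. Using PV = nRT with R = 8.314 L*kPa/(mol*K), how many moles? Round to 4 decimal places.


PV = nRT, solve for n = PV / (RT).
PV = 293 * 15.69 = 4597.17
RT = 8.314 * 503 = 4181.942
n = 4597.17 / 4181.942
n = 1.09929071 mol, rounded to 4 dp:

1.0993 mol


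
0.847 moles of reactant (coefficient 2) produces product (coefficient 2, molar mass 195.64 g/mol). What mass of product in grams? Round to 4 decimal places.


Use the coefficient ratio to convert reactant moles to product moles, then multiply by the product's molar mass.
moles_P = moles_R * (coeff_P / coeff_R) = 0.847 * (2/2) = 0.847
mass_P = moles_P * M_P = 0.847 * 195.64
mass_P = 165.70708 g, rounded to 4 dp:

165.7071 g


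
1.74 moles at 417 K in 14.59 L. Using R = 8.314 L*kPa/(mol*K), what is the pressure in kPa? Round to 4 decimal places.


PV = nRT, solve for P = nRT / V.
nRT = 1.74 * 8.314 * 417 = 6032.4721
P = 6032.4721 / 14.59
P = 413.46621659 kPa, rounded to 4 dp:

413.4662 kPa


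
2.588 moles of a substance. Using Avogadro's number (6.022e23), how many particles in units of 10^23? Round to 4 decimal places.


N = n * NA, then divide by 1e23 for the requested units.
N / 1e23 = n * 6.022
N / 1e23 = 2.588 * 6.022
N / 1e23 = 15.584936, rounded to 4 dp:

15.5849


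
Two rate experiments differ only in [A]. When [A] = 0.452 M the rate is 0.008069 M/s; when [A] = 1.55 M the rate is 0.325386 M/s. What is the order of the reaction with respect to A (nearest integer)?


Rate is proportional to [A]^n, so rate2/rate1 = ([A]2/[A]1)^n. Take logs to solve for n.
rate2/rate1 = 0.325386 / 0.008069 = 40.3254
[A]2/[A]1 = 1.55 / 0.452 = 3.4292
n = ln(40.3254) / ln(3.4292) = 3.0
Nearest integer order:

3


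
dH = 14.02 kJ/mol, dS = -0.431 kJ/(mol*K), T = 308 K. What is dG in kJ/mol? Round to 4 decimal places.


Gibbs: dG = dH - T*dS (consistent units, dS already in kJ/(mol*K)).
T*dS = 308 * -0.431 = -132.748
dG = 14.02 - (-132.748)
dG = 146.768 kJ/mol, rounded to 4 dp:

146.7680 kJ/mol


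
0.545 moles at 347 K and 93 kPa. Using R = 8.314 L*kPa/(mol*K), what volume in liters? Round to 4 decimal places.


PV = nRT, solve for V = nRT / P.
nRT = 0.545 * 8.314 * 347 = 1572.3021
V = 1572.3021 / 93
V = 16.90647419 L, rounded to 4 dp:

16.9065 L


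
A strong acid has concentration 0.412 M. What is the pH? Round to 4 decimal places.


A strong acid dissociates completely, so [H+] equals the given concentration.
pH = -log10([H+]) = -log10(0.412)
pH = 0.38510278, rounded to 4 dp:

0.3851


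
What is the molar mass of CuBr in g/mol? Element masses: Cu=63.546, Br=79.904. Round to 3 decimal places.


M = sum(count * atomic_mass) over atoms.
M = 1*63.546 + 1*79.904
M = 63.546 + 79.904
M = 143.45 g/mol, rounded to 3 dp:

143.450 g/mol


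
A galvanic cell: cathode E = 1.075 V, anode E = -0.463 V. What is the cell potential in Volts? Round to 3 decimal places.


Standard cell potential: E_cell = E_cathode - E_anode.
E_cell = 1.075 - (-0.463)
E_cell = 1.538 V, rounded to 3 dp:

1.538 V


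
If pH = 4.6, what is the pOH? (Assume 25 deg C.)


At 25 deg C, pH + pOH = 14.
pOH = 14 - pH = 14 - 4.6
pOH = 9.4:

9.40


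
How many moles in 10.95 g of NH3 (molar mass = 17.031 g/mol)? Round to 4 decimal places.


n = mass / M
n = 10.95 / 17.031
n = 0.64294522 mol, rounded to 4 dp:

0.6429 mol


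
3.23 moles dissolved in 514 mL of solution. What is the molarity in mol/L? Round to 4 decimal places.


Convert volume to liters: V_L = V_mL / 1000.
V_L = 514 / 1000 = 0.514 L
M = n / V_L = 3.23 / 0.514
M = 6.28404669 mol/L, rounded to 4 dp:

6.2840 mol/L


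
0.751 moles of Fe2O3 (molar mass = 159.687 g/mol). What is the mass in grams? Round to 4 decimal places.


mass = n * M
mass = 0.751 * 159.687
mass = 119.924937 g, rounded to 4 dp:

119.9249 g


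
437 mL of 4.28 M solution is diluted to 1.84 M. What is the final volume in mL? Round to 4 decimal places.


Dilution: M1*V1 = M2*V2, solve for V2.
V2 = M1*V1 / M2
V2 = 4.28 * 437 / 1.84
V2 = 1870.36 / 1.84
V2 = 1016.5 mL, rounded to 4 dp:

1016.5000 mL


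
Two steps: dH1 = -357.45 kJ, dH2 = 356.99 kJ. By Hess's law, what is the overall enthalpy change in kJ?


Hess's law: enthalpy is a state function, so add the step enthalpies.
dH_total = dH1 + dH2 = -357.45 + (356.99)
dH_total = -0.46 kJ:

-0.46 kJ


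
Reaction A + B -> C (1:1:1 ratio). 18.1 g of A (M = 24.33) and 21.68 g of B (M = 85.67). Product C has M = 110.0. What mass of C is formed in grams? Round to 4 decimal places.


Find moles of each reactant; the smaller value is the limiting reagent in a 1:1:1 reaction, so moles_C equals moles of the limiter.
n_A = mass_A / M_A = 18.1 / 24.33 = 0.743938 mol
n_B = mass_B / M_B = 21.68 / 85.67 = 0.253064 mol
Limiting reagent: B (smaller), n_limiting = 0.253064 mol
mass_C = n_limiting * M_C = 0.253064 * 110.0
mass_C = 27.83704 g, rounded to 4 dp:

27.8370 g


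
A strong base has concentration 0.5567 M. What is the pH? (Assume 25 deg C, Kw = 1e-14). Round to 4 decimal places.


A strong base dissociates completely, so [OH-] equals the given concentration.
pOH = -log10([OH-]) = -log10(0.5567) = 0.254379
pH = 14 - pOH = 14 - 0.254379
pH = 13.745621, rounded to 4 dp:

13.7456


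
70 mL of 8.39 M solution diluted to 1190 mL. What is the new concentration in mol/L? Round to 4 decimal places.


Dilution: M1*V1 = M2*V2, solve for M2.
M2 = M1*V1 / V2
M2 = 8.39 * 70 / 1190
M2 = 587.3 / 1190
M2 = 0.49352941 mol/L, rounded to 4 dp:

0.4935 mol/L


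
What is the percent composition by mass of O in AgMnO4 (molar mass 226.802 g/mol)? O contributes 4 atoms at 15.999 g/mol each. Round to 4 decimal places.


pct = 100 * (n_elem * M_elem) / M_total
mass_contribution = 4 * 15.999 = 63.996 g/mol
pct = 100 * 63.996 / 226.802
pct = 28.21668239 %, rounded to 4 dp:

28.2167 %


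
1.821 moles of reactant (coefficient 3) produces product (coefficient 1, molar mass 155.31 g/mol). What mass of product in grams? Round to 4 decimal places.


Use the coefficient ratio to convert reactant moles to product moles, then multiply by the product's molar mass.
moles_P = moles_R * (coeff_P / coeff_R) = 1.821 * (1/3) = 0.607
mass_P = moles_P * M_P = 0.607 * 155.31
mass_P = 94.27317 g, rounded to 4 dp:

94.2732 g


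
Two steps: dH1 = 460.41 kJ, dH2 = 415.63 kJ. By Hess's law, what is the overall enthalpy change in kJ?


Hess's law: enthalpy is a state function, so add the step enthalpies.
dH_total = dH1 + dH2 = 460.41 + (415.63)
dH_total = 876.04 kJ:

876.04 kJ


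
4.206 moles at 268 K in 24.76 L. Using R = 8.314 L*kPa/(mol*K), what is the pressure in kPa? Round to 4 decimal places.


PV = nRT, solve for P = nRT / V.
nRT = 4.206 * 8.314 * 268 = 9371.6073
P = 9371.6073 / 24.76
P = 378.49787157 kPa, rounded to 4 dp:

378.4979 kPa


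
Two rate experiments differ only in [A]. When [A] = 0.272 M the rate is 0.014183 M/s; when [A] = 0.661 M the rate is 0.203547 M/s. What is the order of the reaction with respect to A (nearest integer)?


Rate is proportional to [A]^n, so rate2/rate1 = ([A]2/[A]1)^n. Take logs to solve for n.
rate2/rate1 = 0.203547 / 0.014183 = 14.3515
[A]2/[A]1 = 0.661 / 0.272 = 2.4301
n = ln(14.3515) / ln(2.4301) = 3.0
Nearest integer order:

3


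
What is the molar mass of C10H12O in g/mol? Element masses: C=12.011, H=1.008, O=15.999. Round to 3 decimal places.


M = sum(count * atomic_mass) over atoms.
M = 10*12.011 + 12*1.008 + 1*15.999
M = 120.11 + 12.096 + 15.999
M = 148.205 g/mol, rounded to 3 dp:

148.205 g/mol


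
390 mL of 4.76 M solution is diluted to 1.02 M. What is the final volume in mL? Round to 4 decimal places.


Dilution: M1*V1 = M2*V2, solve for V2.
V2 = M1*V1 / M2
V2 = 4.76 * 390 / 1.02
V2 = 1856.4 / 1.02
V2 = 1820.0 mL, rounded to 4 dp:

1820.0000 mL


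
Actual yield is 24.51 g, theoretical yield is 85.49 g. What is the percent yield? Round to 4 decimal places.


% yield = 100 * actual / theoretical
% yield = 100 * 24.51 / 85.49
% yield = 28.67001989 %, rounded to 4 dp:

28.6700 %


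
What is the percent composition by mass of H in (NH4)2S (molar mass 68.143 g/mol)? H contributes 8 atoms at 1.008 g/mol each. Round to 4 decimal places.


pct = 100 * (n_elem * M_elem) / M_total
mass_contribution = 8 * 1.008 = 8.064 g/mol
pct = 100 * 8.064 / 68.143
pct = 11.83393746 %, rounded to 4 dp:

11.8339 %


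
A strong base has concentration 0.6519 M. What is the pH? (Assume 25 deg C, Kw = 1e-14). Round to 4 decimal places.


A strong base dissociates completely, so [OH-] equals the given concentration.
pOH = -log10([OH-]) = -log10(0.6519) = 0.185819
pH = 14 - pOH = 14 - 0.185819
pH = 13.814181, rounded to 4 dp:

13.8142


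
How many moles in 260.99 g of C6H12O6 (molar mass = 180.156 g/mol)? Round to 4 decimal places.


n = mass / M
n = 260.99 / 180.156
n = 1.44868891 mol, rounded to 4 dp:

1.4487 mol


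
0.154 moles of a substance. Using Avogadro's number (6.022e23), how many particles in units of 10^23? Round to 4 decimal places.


N = n * NA, then divide by 1e23 for the requested units.
N / 1e23 = n * 6.022
N / 1e23 = 0.154 * 6.022
N / 1e23 = 0.927388, rounded to 4 dp:

0.9274


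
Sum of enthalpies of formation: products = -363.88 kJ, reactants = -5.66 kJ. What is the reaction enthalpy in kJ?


dH_rxn = sum(dH_f products) - sum(dH_f reactants)
dH_rxn = -363.88 - (-5.66)
dH_rxn = -358.22 kJ:

-358.22 kJ


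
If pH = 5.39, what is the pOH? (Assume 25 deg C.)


At 25 deg C, pH + pOH = 14.
pOH = 14 - pH = 14 - 5.39
pOH = 8.61:

8.61


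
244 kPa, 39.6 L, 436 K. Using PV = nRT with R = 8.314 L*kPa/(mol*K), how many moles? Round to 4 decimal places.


PV = nRT, solve for n = PV / (RT).
PV = 244 * 39.6 = 9662.4
RT = 8.314 * 436 = 3624.904
n = 9662.4 / 3624.904
n = 2.66556025 mol, rounded to 4 dp:

2.6656 mol


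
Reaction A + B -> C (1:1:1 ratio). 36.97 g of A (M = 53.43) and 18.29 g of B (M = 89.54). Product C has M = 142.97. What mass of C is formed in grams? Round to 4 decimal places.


Find moles of each reactant; the smaller value is the limiting reagent in a 1:1:1 reaction, so moles_C equals moles of the limiter.
n_A = mass_A / M_A = 36.97 / 53.43 = 0.691933 mol
n_B = mass_B / M_B = 18.29 / 89.54 = 0.204266 mol
Limiting reagent: B (smaller), n_limiting = 0.204266 mol
mass_C = n_limiting * M_C = 0.204266 * 142.97
mass_C = 29.20391002 g, rounded to 4 dp:

29.2039 g


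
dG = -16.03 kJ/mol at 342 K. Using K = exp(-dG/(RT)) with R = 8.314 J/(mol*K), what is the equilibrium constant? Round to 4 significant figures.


dG is in kJ/mol; multiply by 1000 to match R in J/(mol*K).
RT = 8.314 * 342 = 2843.388 J/mol
exponent = -dG*1000 / (RT) = -(-16.03*1000) / 2843.388 = 5.63764073
K = exp(5.63764073)
K = 280.79945, rounded to 4 significant figures:

280.8


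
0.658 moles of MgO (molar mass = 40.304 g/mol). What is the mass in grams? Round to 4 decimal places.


mass = n * M
mass = 0.658 * 40.304
mass = 26.520032 g, rounded to 4 dp:

26.5200 g


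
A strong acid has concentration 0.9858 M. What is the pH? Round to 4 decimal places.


A strong acid dissociates completely, so [H+] equals the given concentration.
pH = -log10([H+]) = -log10(0.9858)
pH = 0.00621119, rounded to 4 dp:

0.0062


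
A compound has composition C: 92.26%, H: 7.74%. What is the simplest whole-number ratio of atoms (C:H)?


Assume 100 g of compound, divide each mass% by atomic mass to get moles, then normalize by the smallest to get a raw atom ratio.
Moles per 100 g: C: 92.26/12.011 = 7.6813, H: 7.74/1.008 = 7.6786
Raw ratio (divide by min = 7.6786): C: 1.0, H: 1.0
Multiply by 1 to clear fractions: C: 1.0 ~= 1, H: 1.0 ~= 1
Reduce by GCD to get the simplest whole-number ratio:

1:1


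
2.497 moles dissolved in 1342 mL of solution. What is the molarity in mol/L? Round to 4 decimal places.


Convert volume to liters: V_L = V_mL / 1000.
V_L = 1342 / 1000 = 1.342 L
M = n / V_L = 2.497 / 1.342
M = 1.86065574 mol/L, rounded to 4 dp:

1.8607 mol/L


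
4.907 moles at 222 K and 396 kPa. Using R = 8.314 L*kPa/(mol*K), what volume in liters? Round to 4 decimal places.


PV = nRT, solve for V = nRT / P.
nRT = 4.907 * 8.314 * 222 = 9056.8892
V = 9056.8892 / 396
V = 22.87093232 L, rounded to 4 dp:

22.8709 L


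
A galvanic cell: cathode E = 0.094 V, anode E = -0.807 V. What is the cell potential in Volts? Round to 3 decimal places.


Standard cell potential: E_cell = E_cathode - E_anode.
E_cell = 0.094 - (-0.807)
E_cell = 0.901 V, rounded to 3 dp:

0.901 V


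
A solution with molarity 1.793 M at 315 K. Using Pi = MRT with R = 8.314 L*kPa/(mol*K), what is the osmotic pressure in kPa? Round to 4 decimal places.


Osmotic pressure (van't Hoff): Pi = M*R*T.
RT = 8.314 * 315 = 2618.91
Pi = 1.793 * 2618.91
Pi = 4695.70563 kPa, rounded to 4 dp:

4695.7056 kPa


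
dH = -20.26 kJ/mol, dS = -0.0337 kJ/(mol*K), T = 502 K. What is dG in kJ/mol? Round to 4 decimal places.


Gibbs: dG = dH - T*dS (consistent units, dS already in kJ/(mol*K)).
T*dS = 502 * -0.0337 = -16.9174
dG = -20.26 - (-16.9174)
dG = -3.3426 kJ/mol, rounded to 4 dp:

-3.3426 kJ/mol


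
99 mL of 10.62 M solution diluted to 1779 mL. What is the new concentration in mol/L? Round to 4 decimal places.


Dilution: M1*V1 = M2*V2, solve for M2.
M2 = M1*V1 / V2
M2 = 10.62 * 99 / 1779
M2 = 1051.38 / 1779
M2 = 0.59099494 mol/L, rounded to 4 dp:

0.5910 mol/L


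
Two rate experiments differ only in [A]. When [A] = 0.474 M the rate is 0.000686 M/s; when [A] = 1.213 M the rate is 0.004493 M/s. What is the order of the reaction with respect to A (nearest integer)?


Rate is proportional to [A]^n, so rate2/rate1 = ([A]2/[A]1)^n. Take logs to solve for n.
rate2/rate1 = 0.004493 / 0.000686 = 6.5496
[A]2/[A]1 = 1.213 / 0.474 = 2.5591
n = ln(6.5496) / ln(2.5591) = 2.0
Nearest integer order:

2


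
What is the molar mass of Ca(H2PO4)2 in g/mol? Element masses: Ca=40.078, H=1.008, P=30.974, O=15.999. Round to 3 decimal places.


M = sum(count * atomic_mass) over atoms.
M = 1*40.078 + 4*1.008 + 2*30.974 + 8*15.999
M = 40.078 + 4.032 + 61.948 + 127.992
M = 234.05 g/mol, rounded to 3 dp:

234.050 g/mol


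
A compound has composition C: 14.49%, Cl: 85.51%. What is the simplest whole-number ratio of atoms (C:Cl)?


Assume 100 g of compound, divide each mass% by atomic mass to get moles, then normalize by the smallest to get a raw atom ratio.
Moles per 100 g: C: 14.49/12.011 = 1.2064, Cl: 85.51/35.453 = 2.4119
Raw ratio (divide by min = 1.2064): C: 1.0, Cl: 1.999
Multiply by 1 to clear fractions: C: 1.0 ~= 1, Cl: 1.999 ~= 2
Reduce by GCD to get the simplest whole-number ratio:

1:2


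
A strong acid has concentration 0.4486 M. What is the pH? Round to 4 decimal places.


A strong acid dissociates completely, so [H+] equals the given concentration.
pH = -log10([H+]) = -log10(0.4486)
pH = 0.34814073, rounded to 4 dp:

0.3481


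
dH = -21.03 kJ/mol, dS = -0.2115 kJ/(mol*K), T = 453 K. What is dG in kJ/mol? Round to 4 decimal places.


Gibbs: dG = dH - T*dS (consistent units, dS already in kJ/(mol*K)).
T*dS = 453 * -0.2115 = -95.8095
dG = -21.03 - (-95.8095)
dG = 74.7795 kJ/mol, rounded to 4 dp:

74.7795 kJ/mol


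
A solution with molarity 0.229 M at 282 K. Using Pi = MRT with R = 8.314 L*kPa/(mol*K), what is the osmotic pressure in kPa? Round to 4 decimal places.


Osmotic pressure (van't Hoff): Pi = M*R*T.
RT = 8.314 * 282 = 2344.548
Pi = 0.229 * 2344.548
Pi = 536.901492 kPa, rounded to 4 dp:

536.9015 kPa


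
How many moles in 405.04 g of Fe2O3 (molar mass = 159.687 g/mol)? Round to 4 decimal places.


n = mass / M
n = 405.04 / 159.687
n = 2.53646195 mol, rounded to 4 dp:

2.5365 mol


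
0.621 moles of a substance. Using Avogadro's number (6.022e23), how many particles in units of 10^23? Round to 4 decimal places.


N = n * NA, then divide by 1e23 for the requested units.
N / 1e23 = n * 6.022
N / 1e23 = 0.621 * 6.022
N / 1e23 = 3.739662, rounded to 4 dp:

3.7397


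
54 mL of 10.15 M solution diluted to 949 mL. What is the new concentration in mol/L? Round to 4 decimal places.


Dilution: M1*V1 = M2*V2, solve for M2.
M2 = M1*V1 / V2
M2 = 10.15 * 54 / 949
M2 = 548.1 / 949
M2 = 0.57755532 mol/L, rounded to 4 dp:

0.5776 mol/L


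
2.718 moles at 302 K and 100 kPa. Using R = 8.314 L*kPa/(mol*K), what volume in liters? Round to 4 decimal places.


PV = nRT, solve for V = nRT / P.
nRT = 2.718 * 8.314 * 302 = 6824.4305
V = 6824.4305 / 100
V = 68.244305 L, rounded to 4 dp:

68.2443 L


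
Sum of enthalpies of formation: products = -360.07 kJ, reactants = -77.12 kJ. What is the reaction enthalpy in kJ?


dH_rxn = sum(dH_f products) - sum(dH_f reactants)
dH_rxn = -360.07 - (-77.12)
dH_rxn = -282.95 kJ:

-282.95 kJ


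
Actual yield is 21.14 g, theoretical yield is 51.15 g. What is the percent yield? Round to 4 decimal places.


% yield = 100 * actual / theoretical
% yield = 100 * 21.14 / 51.15
% yield = 41.32942326 %, rounded to 4 dp:

41.3294 %


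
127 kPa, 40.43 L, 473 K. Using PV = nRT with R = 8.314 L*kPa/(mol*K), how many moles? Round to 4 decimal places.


PV = nRT, solve for n = PV / (RT).
PV = 127 * 40.43 = 5134.61
RT = 8.314 * 473 = 3932.522
n = 5134.61 / 3932.522
n = 1.30567865 mol, rounded to 4 dp:

1.3057 mol


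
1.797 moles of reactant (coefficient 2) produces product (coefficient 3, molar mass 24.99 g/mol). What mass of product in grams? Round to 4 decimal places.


Use the coefficient ratio to convert reactant moles to product moles, then multiply by the product's molar mass.
moles_P = moles_R * (coeff_P / coeff_R) = 1.797 * (3/2) = 2.6955
mass_P = moles_P * M_P = 2.6955 * 24.99
mass_P = 67.360545 g, rounded to 4 dp:

67.3605 g


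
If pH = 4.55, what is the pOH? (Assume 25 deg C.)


At 25 deg C, pH + pOH = 14.
pOH = 14 - pH = 14 - 4.55
pOH = 9.45:

9.45


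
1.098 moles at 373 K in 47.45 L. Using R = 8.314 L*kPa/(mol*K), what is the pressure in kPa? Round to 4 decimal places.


PV = nRT, solve for P = nRT / V.
nRT = 1.098 * 8.314 * 373 = 3405.032
P = 3405.032 / 47.45
P = 71.7604215 kPa, rounded to 4 dp:

71.7604 kPa


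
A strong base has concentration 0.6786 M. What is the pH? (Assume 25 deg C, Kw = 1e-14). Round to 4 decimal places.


A strong base dissociates completely, so [OH-] equals the given concentration.
pOH = -log10([OH-]) = -log10(0.6786) = 0.168386
pH = 14 - pOH = 14 - 0.168386
pH = 13.831614, rounded to 4 dp:

13.8316


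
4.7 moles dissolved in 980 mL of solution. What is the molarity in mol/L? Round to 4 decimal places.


Convert volume to liters: V_L = V_mL / 1000.
V_L = 980 / 1000 = 0.98 L
M = n / V_L = 4.7 / 0.98
M = 4.79591837 mol/L, rounded to 4 dp:

4.7959 mol/L


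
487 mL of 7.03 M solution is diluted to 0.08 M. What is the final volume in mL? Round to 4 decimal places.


Dilution: M1*V1 = M2*V2, solve for V2.
V2 = M1*V1 / M2
V2 = 7.03 * 487 / 0.08
V2 = 3423.61 / 0.08
V2 = 42795.125 mL, rounded to 4 dp:

42795.1250 mL


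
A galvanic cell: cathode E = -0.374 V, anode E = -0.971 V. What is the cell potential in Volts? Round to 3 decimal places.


Standard cell potential: E_cell = E_cathode - E_anode.
E_cell = -0.374 - (-0.971)
E_cell = 0.597 V, rounded to 3 dp:

0.597 V


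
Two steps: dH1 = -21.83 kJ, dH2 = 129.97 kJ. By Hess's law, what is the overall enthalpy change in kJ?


Hess's law: enthalpy is a state function, so add the step enthalpies.
dH_total = dH1 + dH2 = -21.83 + (129.97)
dH_total = 108.14 kJ:

108.14 kJ


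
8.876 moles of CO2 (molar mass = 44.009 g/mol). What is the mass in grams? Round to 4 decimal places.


mass = n * M
mass = 8.876 * 44.009
mass = 390.623884 g, rounded to 4 dp:

390.6239 g


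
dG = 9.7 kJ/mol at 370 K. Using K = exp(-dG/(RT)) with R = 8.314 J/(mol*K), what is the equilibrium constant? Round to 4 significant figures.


dG is in kJ/mol; multiply by 1000 to match R in J/(mol*K).
RT = 8.314 * 370 = 3076.18 J/mol
exponent = -dG*1000 / (RT) = -(9.7*1000) / 3076.18 = -3.15326151
K = exp(-3.15326151)
K = 0.042712592, rounded to 4 significant figures:

0.04271


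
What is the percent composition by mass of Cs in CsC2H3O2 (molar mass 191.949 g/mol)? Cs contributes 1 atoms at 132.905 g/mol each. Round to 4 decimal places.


pct = 100 * (n_elem * M_elem) / M_total
mass_contribution = 1 * 132.905 = 132.905 g/mol
pct = 100 * 132.905 / 191.949
pct = 69.23974597 %, rounded to 4 dp:

69.2397 %


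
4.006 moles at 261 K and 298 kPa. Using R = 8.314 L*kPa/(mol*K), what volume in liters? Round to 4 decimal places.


PV = nRT, solve for V = nRT / P.
nRT = 4.006 * 8.314 * 261 = 8692.8357
V = 8692.8357 / 298
V = 29.1705896 L, rounded to 4 dp:

29.1706 L


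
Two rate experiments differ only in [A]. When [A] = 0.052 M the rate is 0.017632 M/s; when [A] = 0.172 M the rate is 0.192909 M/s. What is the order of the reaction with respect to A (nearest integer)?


Rate is proportional to [A]^n, so rate2/rate1 = ([A]2/[A]1)^n. Take logs to solve for n.
rate2/rate1 = 0.192909 / 0.017632 = 10.9408
[A]2/[A]1 = 0.172 / 0.052 = 3.3077
n = ln(10.9408) / ln(3.3077) = 2.0
Nearest integer order:

2


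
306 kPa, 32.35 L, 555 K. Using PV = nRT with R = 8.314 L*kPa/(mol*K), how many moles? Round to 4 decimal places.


PV = nRT, solve for n = PV / (RT).
PV = 306 * 32.35 = 9899.1
RT = 8.314 * 555 = 4614.27
n = 9899.1 / 4614.27
n = 2.1453231 mol, rounded to 4 dp:

2.1453 mol


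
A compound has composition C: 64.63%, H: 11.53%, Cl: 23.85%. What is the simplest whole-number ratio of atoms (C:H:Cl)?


Assume 100 g of compound, divide each mass% by atomic mass to get moles, then normalize by the smallest to get a raw atom ratio.
Moles per 100 g: C: 64.63/12.011 = 5.3809, H: 11.53/1.008 = 11.4385, Cl: 23.85/35.453 = 0.6727
Raw ratio (divide by min = 0.6727): C: 7.999, H: 17.003, Cl: 1.0
Multiply by 1 to clear fractions: C: 7.999 ~= 8, H: 17.003 ~= 17, Cl: 1.0 ~= 1
Reduce by GCD to get the simplest whole-number ratio:

8:17:1


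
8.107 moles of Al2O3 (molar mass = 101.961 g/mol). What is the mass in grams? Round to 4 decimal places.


mass = n * M
mass = 8.107 * 101.961
mass = 826.597827 g, rounded to 4 dp:

826.5978 g


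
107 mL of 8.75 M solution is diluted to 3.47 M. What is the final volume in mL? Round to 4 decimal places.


Dilution: M1*V1 = M2*V2, solve for V2.
V2 = M1*V1 / M2
V2 = 8.75 * 107 / 3.47
V2 = 936.25 / 3.47
V2 = 269.81268012 mL, rounded to 4 dp:

269.8127 mL


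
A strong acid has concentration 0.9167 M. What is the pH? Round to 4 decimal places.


A strong acid dissociates completely, so [H+] equals the given concentration.
pH = -log10([H+]) = -log10(0.9167)
pH = 0.03777277, rounded to 4 dp:

0.0378


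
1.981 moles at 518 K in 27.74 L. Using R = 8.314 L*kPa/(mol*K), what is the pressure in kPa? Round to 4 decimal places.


PV = nRT, solve for P = nRT / V.
nRT = 1.981 * 8.314 * 518 = 8531.4776
P = 8531.4776 / 27.74
P = 307.55146359 kPa, rounded to 4 dp:

307.5515 kPa


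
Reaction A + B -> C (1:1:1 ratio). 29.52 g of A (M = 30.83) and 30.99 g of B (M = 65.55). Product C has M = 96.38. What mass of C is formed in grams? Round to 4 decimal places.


Find moles of each reactant; the smaller value is the limiting reagent in a 1:1:1 reaction, so moles_C equals moles of the limiter.
n_A = mass_A / M_A = 29.52 / 30.83 = 0.957509 mol
n_B = mass_B / M_B = 30.99 / 65.55 = 0.472769 mol
Limiting reagent: B (smaller), n_limiting = 0.472769 mol
mass_C = n_limiting * M_C = 0.472769 * 96.38
mass_C = 45.56547622 g, rounded to 4 dp:

45.5655 g


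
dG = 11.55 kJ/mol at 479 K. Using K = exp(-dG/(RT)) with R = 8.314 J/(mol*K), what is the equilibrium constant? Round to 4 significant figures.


dG is in kJ/mol; multiply by 1000 to match R in J/(mol*K).
RT = 8.314 * 479 = 3982.406 J/mol
exponent = -dG*1000 / (RT) = -(11.55*1000) / 3982.406 = -2.90025678
K = exp(-2.90025678)
K = 0.055009093, rounded to 4 significant figures:

0.05501


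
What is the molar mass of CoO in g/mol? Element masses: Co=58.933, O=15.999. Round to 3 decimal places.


M = sum(count * atomic_mass) over atoms.
M = 1*58.933 + 1*15.999
M = 58.933 + 15.999
M = 74.932 g/mol, rounded to 3 dp:

74.932 g/mol


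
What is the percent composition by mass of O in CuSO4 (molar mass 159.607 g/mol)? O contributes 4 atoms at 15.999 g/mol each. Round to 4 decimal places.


pct = 100 * (n_elem * M_elem) / M_total
mass_contribution = 4 * 15.999 = 63.996 g/mol
pct = 100 * 63.996 / 159.607
pct = 40.09598577 %, rounded to 4 dp:

40.0960 %


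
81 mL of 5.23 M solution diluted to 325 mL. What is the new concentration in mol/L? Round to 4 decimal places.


Dilution: M1*V1 = M2*V2, solve for M2.
M2 = M1*V1 / V2
M2 = 5.23 * 81 / 325
M2 = 423.63 / 325
M2 = 1.30347692 mol/L, rounded to 4 dp:

1.3035 mol/L


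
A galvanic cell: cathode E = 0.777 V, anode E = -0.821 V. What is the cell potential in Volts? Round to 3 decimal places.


Standard cell potential: E_cell = E_cathode - E_anode.
E_cell = 0.777 - (-0.821)
E_cell = 1.598 V, rounded to 3 dp:

1.598 V


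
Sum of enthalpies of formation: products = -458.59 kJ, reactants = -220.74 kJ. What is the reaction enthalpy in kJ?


dH_rxn = sum(dH_f products) - sum(dH_f reactants)
dH_rxn = -458.59 - (-220.74)
dH_rxn = -237.85 kJ:

-237.85 kJ


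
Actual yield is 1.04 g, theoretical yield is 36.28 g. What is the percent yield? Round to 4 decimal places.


% yield = 100 * actual / theoretical
% yield = 100 * 1.04 / 36.28
% yield = 2.86659316 %, rounded to 4 dp:

2.8666 %


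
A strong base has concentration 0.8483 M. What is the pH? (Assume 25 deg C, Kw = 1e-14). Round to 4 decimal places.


A strong base dissociates completely, so [OH-] equals the given concentration.
pOH = -log10([OH-]) = -log10(0.8483) = 0.071451
pH = 14 - pOH = 14 - 0.071451
pH = 13.928549, rounded to 4 dp:

13.9285


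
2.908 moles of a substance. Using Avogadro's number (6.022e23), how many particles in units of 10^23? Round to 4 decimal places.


N = n * NA, then divide by 1e23 for the requested units.
N / 1e23 = n * 6.022
N / 1e23 = 2.908 * 6.022
N / 1e23 = 17.511976, rounded to 4 dp:

17.5120


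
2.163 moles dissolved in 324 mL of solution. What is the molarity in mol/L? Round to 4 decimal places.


Convert volume to liters: V_L = V_mL / 1000.
V_L = 324 / 1000 = 0.324 L
M = n / V_L = 2.163 / 0.324
M = 6.67592593 mol/L, rounded to 4 dp:

6.6759 mol/L


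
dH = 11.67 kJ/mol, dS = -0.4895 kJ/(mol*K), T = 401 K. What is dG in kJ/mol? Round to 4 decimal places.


Gibbs: dG = dH - T*dS (consistent units, dS already in kJ/(mol*K)).
T*dS = 401 * -0.4895 = -196.2895
dG = 11.67 - (-196.2895)
dG = 207.9595 kJ/mol, rounded to 4 dp:

207.9595 kJ/mol


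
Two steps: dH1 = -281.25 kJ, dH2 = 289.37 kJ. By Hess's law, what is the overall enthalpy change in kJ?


Hess's law: enthalpy is a state function, so add the step enthalpies.
dH_total = dH1 + dH2 = -281.25 + (289.37)
dH_total = 8.12 kJ:

8.12 kJ


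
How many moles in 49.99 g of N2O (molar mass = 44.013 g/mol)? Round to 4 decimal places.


n = mass / M
n = 49.99 / 44.013
n = 1.13580079 mol, rounded to 4 dp:

1.1358 mol


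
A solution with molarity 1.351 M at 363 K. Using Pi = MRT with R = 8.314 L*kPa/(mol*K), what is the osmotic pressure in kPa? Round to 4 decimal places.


Osmotic pressure (van't Hoff): Pi = M*R*T.
RT = 8.314 * 363 = 3017.982
Pi = 1.351 * 3017.982
Pi = 4077.293682 kPa, rounded to 4 dp:

4077.2937 kPa


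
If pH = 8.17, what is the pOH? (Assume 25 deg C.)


At 25 deg C, pH + pOH = 14.
pOH = 14 - pH = 14 - 8.17
pOH = 5.83:

5.83


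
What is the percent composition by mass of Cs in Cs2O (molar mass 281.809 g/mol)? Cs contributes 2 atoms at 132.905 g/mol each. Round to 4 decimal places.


pct = 100 * (n_elem * M_elem) / M_total
mass_contribution = 2 * 132.905 = 265.81 g/mol
pct = 100 * 265.81 / 281.809
pct = 94.32275052 %, rounded to 4 dp:

94.3228 %


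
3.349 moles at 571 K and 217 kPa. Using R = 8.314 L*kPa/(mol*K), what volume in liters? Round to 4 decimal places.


PV = nRT, solve for V = nRT / P.
nRT = 3.349 * 8.314 * 571 = 15898.6876
V = 15898.6876 / 217
V = 73.26584147 L, rounded to 4 dp:

73.2658 L


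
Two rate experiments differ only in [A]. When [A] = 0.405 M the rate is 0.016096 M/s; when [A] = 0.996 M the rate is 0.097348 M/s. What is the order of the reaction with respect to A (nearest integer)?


Rate is proportional to [A]^n, so rate2/rate1 = ([A]2/[A]1)^n. Take logs to solve for n.
rate2/rate1 = 0.097348 / 0.016096 = 6.048
[A]2/[A]1 = 0.996 / 0.405 = 2.4593
n = ln(6.048) / ln(2.4593) = 2.0
Nearest integer order:

2


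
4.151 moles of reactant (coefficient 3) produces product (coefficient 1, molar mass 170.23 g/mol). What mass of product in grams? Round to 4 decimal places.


Use the coefficient ratio to convert reactant moles to product moles, then multiply by the product's molar mass.
moles_P = moles_R * (coeff_P / coeff_R) = 4.151 * (1/3) = 1.383667
mass_P = moles_P * M_P = 1.383667 * 170.23
mass_P = 235.54163341 g, rounded to 4 dp:

235.5416 g


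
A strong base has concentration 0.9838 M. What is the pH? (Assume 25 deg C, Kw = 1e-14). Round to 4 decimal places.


A strong base dissociates completely, so [OH-] equals the given concentration.
pOH = -log10([OH-]) = -log10(0.9838) = 0.007093
pH = 14 - pOH = 14 - 0.007093
pH = 13.992907, rounded to 4 dp:

13.9929


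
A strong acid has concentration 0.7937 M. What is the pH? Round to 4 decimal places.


A strong acid dissociates completely, so [H+] equals the given concentration.
pH = -log10([H+]) = -log10(0.7937)
pH = 0.10034362, rounded to 4 dp:

0.1003


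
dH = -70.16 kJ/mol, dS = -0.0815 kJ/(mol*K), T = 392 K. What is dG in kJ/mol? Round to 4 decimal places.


Gibbs: dG = dH - T*dS (consistent units, dS already in kJ/(mol*K)).
T*dS = 392 * -0.0815 = -31.948
dG = -70.16 - (-31.948)
dG = -38.212 kJ/mol, rounded to 4 dp:

-38.2120 kJ/mol


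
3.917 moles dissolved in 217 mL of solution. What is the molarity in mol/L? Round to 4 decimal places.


Convert volume to liters: V_L = V_mL / 1000.
V_L = 217 / 1000 = 0.217 L
M = n / V_L = 3.917 / 0.217
M = 18.05069124 mol/L, rounded to 4 dp:

18.0507 mol/L


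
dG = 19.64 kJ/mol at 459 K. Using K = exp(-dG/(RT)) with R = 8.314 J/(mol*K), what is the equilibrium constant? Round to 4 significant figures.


dG is in kJ/mol; multiply by 1000 to match R in J/(mol*K).
RT = 8.314 * 459 = 3816.126 J/mol
exponent = -dG*1000 / (RT) = -(19.64*1000) / 3816.126 = -5.14658059
K = exp(-5.14658059)
K = 0.0058192692, rounded to 4 significant figures:

0.005819


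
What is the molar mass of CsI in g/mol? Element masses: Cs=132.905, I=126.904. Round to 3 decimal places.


M = sum(count * atomic_mass) over atoms.
M = 1*132.905 + 1*126.904
M = 132.905 + 126.904
M = 259.809 g/mol, rounded to 3 dp:

259.809 g/mol


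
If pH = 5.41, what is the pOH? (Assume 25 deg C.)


At 25 deg C, pH + pOH = 14.
pOH = 14 - pH = 14 - 5.41
pOH = 8.59:

8.59


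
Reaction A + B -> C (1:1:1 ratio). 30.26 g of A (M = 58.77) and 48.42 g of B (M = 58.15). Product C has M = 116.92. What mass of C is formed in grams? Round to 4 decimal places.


Find moles of each reactant; the smaller value is the limiting reagent in a 1:1:1 reaction, so moles_C equals moles of the limiter.
n_A = mass_A / M_A = 30.26 / 58.77 = 0.514889 mol
n_B = mass_B / M_B = 48.42 / 58.15 = 0.832674 mol
Limiting reagent: A (smaller), n_limiting = 0.514889 mol
mass_C = n_limiting * M_C = 0.514889 * 116.92
mass_C = 60.20082188 g, rounded to 4 dp:

60.2008 g


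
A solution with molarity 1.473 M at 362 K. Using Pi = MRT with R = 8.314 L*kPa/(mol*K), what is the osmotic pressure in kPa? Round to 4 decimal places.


Osmotic pressure (van't Hoff): Pi = M*R*T.
RT = 8.314 * 362 = 3009.668
Pi = 1.473 * 3009.668
Pi = 4433.240964 kPa, rounded to 4 dp:

4433.2410 kPa


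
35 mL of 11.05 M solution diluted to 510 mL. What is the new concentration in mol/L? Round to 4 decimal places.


Dilution: M1*V1 = M2*V2, solve for M2.
M2 = M1*V1 / V2
M2 = 11.05 * 35 / 510
M2 = 386.75 / 510
M2 = 0.75833333 mol/L, rounded to 4 dp:

0.7583 mol/L


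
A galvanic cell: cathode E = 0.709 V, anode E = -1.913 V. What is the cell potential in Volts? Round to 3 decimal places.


Standard cell potential: E_cell = E_cathode - E_anode.
E_cell = 0.709 - (-1.913)
E_cell = 2.622 V, rounded to 3 dp:

2.622 V


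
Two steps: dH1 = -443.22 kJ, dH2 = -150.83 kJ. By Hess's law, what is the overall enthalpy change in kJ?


Hess's law: enthalpy is a state function, so add the step enthalpies.
dH_total = dH1 + dH2 = -443.22 + (-150.83)
dH_total = -594.05 kJ:

-594.05 kJ


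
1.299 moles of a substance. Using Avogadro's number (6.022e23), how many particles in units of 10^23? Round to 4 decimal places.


N = n * NA, then divide by 1e23 for the requested units.
N / 1e23 = n * 6.022
N / 1e23 = 1.299 * 6.022
N / 1e23 = 7.822578, rounded to 4 dp:

7.8226


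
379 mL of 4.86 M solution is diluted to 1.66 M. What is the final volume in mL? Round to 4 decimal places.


Dilution: M1*V1 = M2*V2, solve for V2.
V2 = M1*V1 / M2
V2 = 4.86 * 379 / 1.66
V2 = 1841.94 / 1.66
V2 = 1109.60240964 mL, rounded to 4 dp:

1109.6024 mL


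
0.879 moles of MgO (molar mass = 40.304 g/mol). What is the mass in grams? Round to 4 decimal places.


mass = n * M
mass = 0.879 * 40.304
mass = 35.427216 g, rounded to 4 dp:

35.4272 g


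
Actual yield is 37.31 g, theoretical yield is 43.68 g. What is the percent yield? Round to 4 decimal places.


% yield = 100 * actual / theoretical
% yield = 100 * 37.31 / 43.68
% yield = 85.41666667 %, rounded to 4 dp:

85.4167 %
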